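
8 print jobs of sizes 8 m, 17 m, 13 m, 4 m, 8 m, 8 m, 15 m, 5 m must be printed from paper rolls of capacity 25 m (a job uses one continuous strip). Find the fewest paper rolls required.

Total = 17 + 15 + 13 + 8 + 8 + 8 + 5 + 4 = 78 m.
Lower bound: ⌈78/25⌉ = 4 paper rolls.
A packing using 4 paper rolls:
  roll 1: 17 + 8 = 25
  roll 2: 15 + 8 = 23
  roll 3: 13 + 8 + 4 = 25
  roll 4: 5 = 5
This matches the lower bound, so 4 is optimal.

4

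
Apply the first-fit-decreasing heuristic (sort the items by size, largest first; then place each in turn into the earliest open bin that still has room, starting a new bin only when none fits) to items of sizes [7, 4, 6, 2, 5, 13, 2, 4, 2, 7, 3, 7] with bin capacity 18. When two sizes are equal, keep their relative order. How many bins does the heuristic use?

4

Sorted descending: 13, 7, 7, 7, 6, 5, 4, 4, 3, 2, 2, 2.
  13 → bin 1 (new)  [load 13/18]
  7 → bin 2 (new)  [load 7/18]
  7 → bin 2  [load 14/18]
  7 → bin 3 (new)  [load 7/18]
  6 → bin 3  [load 13/18]
  5 → bin 1  [load 18/18]
  4 → bin 2  [load 18/18]
  4 → bin 3  [load 17/18]
  3 → bin 4 (new)  [load 3/18]
  2 → bin 4  [load 5/18]
  2 → bin 4  [load 7/18]
  2 → bin 4  [load 9/18]
4 bins opened.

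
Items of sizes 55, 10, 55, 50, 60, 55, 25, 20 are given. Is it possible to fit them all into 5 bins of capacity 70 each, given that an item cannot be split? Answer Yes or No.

Total = 330; ⌈330/70⌉ = 5.
The bound of 5 does not rule out 5, but exhaustive search shows no assignment into 5 bins of capacity 70 exists — the minimum is 6.

No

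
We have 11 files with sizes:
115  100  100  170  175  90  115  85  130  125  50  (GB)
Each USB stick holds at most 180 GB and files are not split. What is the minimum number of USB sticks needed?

Total = 175 + 170 + 130 + 125 + 115 + 115 + 100 + 100 + 90 + 85 + 50 = 1255 GB.
Lower bound: ⌈1255/180⌉ = 7 USB sticks.
Also, 8 files each exceed 90 GB, and no two of those can share a USB stick, so at least 8 USB sticks are needed.
A packing using 9 USB sticks:
  USB stick 1: 175 = 175
  USB stick 2: 170 = 170
  USB stick 3: 130 + 50 = 180
  USB stick 4: 125 = 125
  USB stick 5: 115 = 115
  USB stick 6: 115 = 115
  USB stick 7: 100 = 100
  USB stick 8: 100 = 100
  USB stick 9: 90 + 85 = 175
No arrangement into 8 USB sticks stays within capacity, so 9 is optimal.

9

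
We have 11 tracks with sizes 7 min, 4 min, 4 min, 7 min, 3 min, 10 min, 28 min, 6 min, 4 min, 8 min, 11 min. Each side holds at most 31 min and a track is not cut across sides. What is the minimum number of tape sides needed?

3

Total = 28 + 11 + 10 + 8 + 7 + 7 + 6 + 4 + 4 + 4 + 3 = 92 min.
Lower bound: ⌈92/31⌉ = 3 tape sides.
A packing using 3 tape sides:
  side 1: 28 + 3 = 31
  side 2: 11 + 10 + 6 + 4 = 31
  side 3: 8 + 7 + 7 + 4 + 4 = 30
This matches the lower bound, so 3 is optimal.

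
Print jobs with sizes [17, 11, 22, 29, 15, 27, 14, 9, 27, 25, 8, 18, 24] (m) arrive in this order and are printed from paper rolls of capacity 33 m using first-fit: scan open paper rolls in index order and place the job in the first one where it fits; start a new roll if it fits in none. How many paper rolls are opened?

  17 → roll 1 (new)  [load 17/33]
  11 → roll 1  [load 28/33]
  22 → roll 2 (new)  [load 22/33]
  29 → roll 3 (new)  [load 29/33]
  15 → roll 4 (new)  [load 15/33]
  27 → roll 5 (new)  [load 27/33]
  14 → roll 4  [load 29/33]
  9 → roll 2  [load 31/33]
  27 → roll 6 (new)  [load 27/33]
  25 → roll 7 (new)  [load 25/33]
  8 → roll 7  [load 33/33]
  18 → roll 8 (new)  [load 18/33]
  24 → roll 9 (new)  [load 24/33]
9 paper rolls opened.

9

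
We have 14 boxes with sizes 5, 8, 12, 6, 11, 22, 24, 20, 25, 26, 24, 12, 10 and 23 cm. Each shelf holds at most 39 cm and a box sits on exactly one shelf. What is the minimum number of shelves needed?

7

Total = 26 + 25 + 24 + 24 + 23 + 22 + 20 + 12 + 12 + 11 + 10 + 8 + 6 + 5 = 228 cm.
Lower bound: ⌈228/39⌉ = 6 shelves.
Also, 7 boxes each exceed 39/2 cm, and no two of those can share a shelf, so at least 7 shelves are needed.
A packing using 7 shelves:
  shelf 1: 26 + 12 = 38
  shelf 2: 25 + 12 = 37
  shelf 3: 24 + 11 = 35
  shelf 4: 24 + 10 + 5 = 39
  shelf 5: 23 + 8 + 6 = 37
  shelf 6: 22 = 22
  shelf 7: 20 = 20
This matches the lower bound, so 7 is optimal.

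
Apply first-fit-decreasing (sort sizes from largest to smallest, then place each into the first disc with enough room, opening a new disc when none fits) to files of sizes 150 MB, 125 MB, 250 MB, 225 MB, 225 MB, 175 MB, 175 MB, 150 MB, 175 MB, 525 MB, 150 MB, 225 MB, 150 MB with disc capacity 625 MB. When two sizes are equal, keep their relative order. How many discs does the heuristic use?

5

Sorted descending: 525, 250, 225, 225, 225, 175, 175, 175, 150, 150, 150, 150, 125.
  525 → disc 1 (new)  [load 525/625]
  250 → disc 2 (new)  [load 250/625]
  225 → disc 2  [load 475/625]
  225 → disc 3 (new)  [load 225/625]
  225 → disc 3  [load 450/625]
  175 → disc 3  [load 625/625]
  175 → disc 4 (new)  [load 175/625]
  175 → disc 4  [load 350/625]
  150 → disc 2  [load 625/625]
  150 → disc 4  [load 500/625]
  150 → disc 5 (new)  [load 150/625]
  150 → disc 5  [load 300/625]
  125 → disc 4  [load 625/625]
5 discs opened.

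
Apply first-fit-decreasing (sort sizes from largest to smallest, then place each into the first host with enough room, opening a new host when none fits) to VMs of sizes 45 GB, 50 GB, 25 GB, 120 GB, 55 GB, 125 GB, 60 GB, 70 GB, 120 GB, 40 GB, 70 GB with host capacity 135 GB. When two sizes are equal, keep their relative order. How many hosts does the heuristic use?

Sorted descending: 125, 120, 120, 70, 70, 60, 55, 50, 45, 40, 25.
  125 → host 1 (new)  [load 125/135]
  120 → host 2 (new)  [load 120/135]
  120 → host 3 (new)  [load 120/135]
  70 → host 4 (new)  [load 70/135]
  70 → host 5 (new)  [load 70/135]
  60 → host 4  [load 130/135]
  55 → host 5  [load 125/135]
  50 → host 6 (new)  [load 50/135]
  45 → host 6  [load 95/135]
  40 → host 6  [load 135/135]
  25 → host 7 (new)  [load 25/135]
7 hosts opened.

7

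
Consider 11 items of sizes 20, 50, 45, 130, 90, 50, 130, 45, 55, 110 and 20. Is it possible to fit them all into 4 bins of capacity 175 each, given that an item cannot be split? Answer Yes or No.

No

Total = 745; ⌈745/175⌉ = 5.
At least 5 bins are required, but only 4 are allowed.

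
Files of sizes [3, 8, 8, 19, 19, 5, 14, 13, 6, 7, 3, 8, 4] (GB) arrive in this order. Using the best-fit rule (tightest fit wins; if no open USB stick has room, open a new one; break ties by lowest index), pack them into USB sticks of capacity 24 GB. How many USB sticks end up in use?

  3 → USB stick 1 (new)  [load 3/24]
  8 → USB stick 1  [load 11/24]
  8 → USB stick 1  [load 19/24]
  19 → USB stick 2 (new)  [load 19/24]
  19 → USB stick 3 (new)  [load 19/24]
  5 → USB stick 1  [load 24/24]
  14 → USB stick 4 (new)  [load 14/24]
  13 → USB stick 5 (new)  [load 13/24]
  6 → USB stick 4  [load 20/24]
  7 → USB stick 5  [load 20/24]
  3 → USB stick 4  [load 23/24]
  8 → USB stick 6 (new)  [load 8/24]
  4 → USB stick 5  [load 24/24]
6 USB sticks opened.

6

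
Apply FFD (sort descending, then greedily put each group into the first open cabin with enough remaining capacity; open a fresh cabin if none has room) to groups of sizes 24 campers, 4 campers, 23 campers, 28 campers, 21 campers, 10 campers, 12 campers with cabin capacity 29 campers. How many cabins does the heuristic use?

Sorted descending: 28, 24, 23, 21, 12, 10, 4.
  28 → cabin 1 (new)  [load 28/29]
  24 → cabin 2 (new)  [load 24/29]
  23 → cabin 3 (new)  [load 23/29]
  21 → cabin 4 (new)  [load 21/29]
  12 → cabin 5 (new)  [load 12/29]
  10 → cabin 5  [load 22/29]
  4 → cabin 2  [load 28/29]
5 cabins opened.

5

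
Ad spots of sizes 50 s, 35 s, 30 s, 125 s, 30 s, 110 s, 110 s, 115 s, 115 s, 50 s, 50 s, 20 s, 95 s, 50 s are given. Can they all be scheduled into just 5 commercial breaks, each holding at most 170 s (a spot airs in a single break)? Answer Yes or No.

No

Total = 985 s; ⌈985/170⌉ = 6.
At least 6 commercial breaks are required, but only 5 are allowed.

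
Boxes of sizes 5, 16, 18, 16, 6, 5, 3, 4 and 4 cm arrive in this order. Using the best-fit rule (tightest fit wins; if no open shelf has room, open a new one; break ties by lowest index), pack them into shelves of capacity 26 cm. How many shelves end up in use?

4

  5 → shelf 1 (new)  [load 5/26]
  16 → shelf 1  [load 21/26]
  18 → shelf 2 (new)  [load 18/26]
  16 → shelf 3 (new)  [load 16/26]
  6 → shelf 2  [load 24/26]
  5 → shelf 1  [load 26/26]
  3 → shelf 3  [load 19/26]
  4 → shelf 3  [load 23/26]
  4 → shelf 4 (new)  [load 4/26]
4 shelves opened.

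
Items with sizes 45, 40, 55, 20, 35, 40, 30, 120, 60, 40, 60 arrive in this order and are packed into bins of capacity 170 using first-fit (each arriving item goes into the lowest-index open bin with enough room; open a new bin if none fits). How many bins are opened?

  45 → bin 1 (new)  [load 45/170]
  40 → bin 1  [load 85/170]
  55 → bin 1  [load 140/170]
  20 → bin 1  [load 160/170]
  35 → bin 2 (new)  [load 35/170]
  40 → bin 2  [load 75/170]
  30 → bin 2  [load 105/170]
  120 → bin 3 (new)  [load 120/170]
  60 → bin 2  [load 165/170]
  40 → bin 3  [load 160/170]
  60 → bin 4 (new)  [load 60/170]
4 bins opened.

4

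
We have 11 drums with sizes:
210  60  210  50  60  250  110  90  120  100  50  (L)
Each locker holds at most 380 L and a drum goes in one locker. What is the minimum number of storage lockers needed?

4

Total = 250 + 210 + 210 + 120 + 110 + 100 + 90 + 60 + 60 + 50 + 50 = 1310 L.
Lower bound: ⌈1310/380⌉ = 4 storage lockers.
A packing using 4 storage lockers:
  locker 1: 250 + 120 = 370
  locker 2: 210 + 110 + 60 = 380
  locker 3: 210 + 100 + 60 = 370
  locker 4: 90 + 50 + 50 = 190
This matches the lower bound, so 4 is optimal.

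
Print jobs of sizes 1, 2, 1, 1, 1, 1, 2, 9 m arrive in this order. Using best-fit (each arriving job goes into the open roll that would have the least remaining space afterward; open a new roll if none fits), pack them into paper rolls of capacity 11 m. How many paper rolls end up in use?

2

  1 → roll 1 (new)  [load 1/11]
  2 → roll 1  [load 3/11]
  1 → roll 1  [load 4/11]
  1 → roll 1  [load 5/11]
  1 → roll 1  [load 6/11]
  1 → roll 1  [load 7/11]
  2 → roll 1  [load 9/11]
  9 → roll 2 (new)  [load 9/11]
2 paper rolls opened.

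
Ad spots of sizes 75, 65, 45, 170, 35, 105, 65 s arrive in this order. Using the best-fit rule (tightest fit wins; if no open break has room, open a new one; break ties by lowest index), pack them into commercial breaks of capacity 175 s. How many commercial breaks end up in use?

4

  75 → break 1 (new)  [load 75/175]
  65 → break 1  [load 140/175]
  45 → break 2 (new)  [load 45/175]
  170 → break 3 (new)  [load 170/175]
  35 → break 1  [load 175/175]
  105 → break 2  [load 150/175]
  65 → break 4 (new)  [load 65/175]
4 commercial breaks opened.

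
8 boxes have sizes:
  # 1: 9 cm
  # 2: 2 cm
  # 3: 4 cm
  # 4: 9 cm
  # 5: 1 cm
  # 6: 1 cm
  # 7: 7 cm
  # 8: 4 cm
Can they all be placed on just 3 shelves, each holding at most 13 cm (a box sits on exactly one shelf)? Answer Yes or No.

Yes

A valid assignment using 3 shelves:
  shelf 1: 9 + 4 = 13
  shelf 2: 9 + 4 = 13
  shelf 3: 7 + 2 + 1 + 1 = 11
Every load is within 13 cm, so 3 shelves suffice.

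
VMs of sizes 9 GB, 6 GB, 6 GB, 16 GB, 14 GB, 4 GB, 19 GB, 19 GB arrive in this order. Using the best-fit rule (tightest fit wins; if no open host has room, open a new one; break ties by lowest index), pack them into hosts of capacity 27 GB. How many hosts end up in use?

  9 → host 1 (new)  [load 9/27]
  6 → host 1  [load 15/27]
  6 → host 1  [load 21/27]
  16 → host 2 (new)  [load 16/27]
  14 → host 3 (new)  [load 14/27]
  4 → host 1  [load 25/27]
  19 → host 4 (new)  [load 19/27]
  19 → host 5 (new)  [load 19/27]
5 hosts opened.

5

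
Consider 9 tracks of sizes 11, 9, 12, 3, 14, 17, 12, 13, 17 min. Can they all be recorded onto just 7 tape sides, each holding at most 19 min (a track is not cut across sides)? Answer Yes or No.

Total = 108 min; ⌈108/19⌉ = 6.
7 tracks each exceed half the capacity and cannot share a side, forcing at least 7 tape sides.
The bound of 7 does not rule out 7, but exhaustive search shows no assignment into 7 tape sides of capacity 19 min exists — the minimum is 8.

No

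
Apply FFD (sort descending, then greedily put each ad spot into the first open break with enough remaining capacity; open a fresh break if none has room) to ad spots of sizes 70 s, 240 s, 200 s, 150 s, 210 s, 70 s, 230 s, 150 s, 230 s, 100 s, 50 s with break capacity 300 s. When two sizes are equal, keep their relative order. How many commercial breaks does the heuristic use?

6

Sorted descending: 240, 230, 230, 210, 200, 150, 150, 100, 70, 70, 50.
  240 → break 1 (new)  [load 240/300]
  230 → break 2 (new)  [load 230/300]
  230 → break 3 (new)  [load 230/300]
  210 → break 4 (new)  [load 210/300]
  200 → break 5 (new)  [load 200/300]
  150 → break 6 (new)  [load 150/300]
  150 → break 6  [load 300/300]
  100 → break 5  [load 300/300]
  70 → break 2  [load 300/300]
  70 → break 3  [load 300/300]
  50 → break 1  [load 290/300]
6 commercial breaks opened.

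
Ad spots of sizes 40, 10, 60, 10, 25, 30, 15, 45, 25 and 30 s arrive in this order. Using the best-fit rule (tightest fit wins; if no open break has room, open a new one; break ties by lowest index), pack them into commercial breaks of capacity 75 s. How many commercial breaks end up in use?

  40 → break 1 (new)  [load 40/75]
  10 → break 1  [load 50/75]
  60 → break 2 (new)  [load 60/75]
  10 → break 2  [load 70/75]
  25 → break 1  [load 75/75]
  30 → break 3 (new)  [load 30/75]
  15 → break 3  [load 45/75]
  45 → break 4 (new)  [load 45/75]
  25 → break 3  [load 70/75]
  30 → break 4  [load 75/75]
4 commercial breaks opened.

4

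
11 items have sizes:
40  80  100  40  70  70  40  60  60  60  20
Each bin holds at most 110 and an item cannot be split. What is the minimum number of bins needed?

Total = 100 + 80 + 70 + 70 + 60 + 60 + 60 + 40 + 40 + 40 + 20 = 640.
Lower bound: ⌈640/110⌉ = 6 bins.
Also, 7 items each exceed 55, and no two of those can share a bin, so at least 7 bins are needed.
A packing using 7 bins:
  bin 1: 100 = 100
  bin 2: 80 + 20 = 100
  bin 3: 70 + 40 = 110
  bin 4: 70 + 40 = 110
  bin 5: 60 + 40 = 100
  bin 6: 60 = 60
  bin 7: 60 = 60
This matches the lower bound, so 7 is optimal.

7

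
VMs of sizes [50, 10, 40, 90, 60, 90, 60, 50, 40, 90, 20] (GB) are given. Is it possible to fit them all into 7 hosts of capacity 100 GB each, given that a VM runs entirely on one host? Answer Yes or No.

Yes

A valid assignment using 7 hosts:
  host 1: 90 + 10 = 100
  host 2: 90 = 90
  host 3: 90 = 90
  host 4: 60 + 40 = 100
  host 5: 60 + 40 = 100
  host 6: 50 + 50 = 100
  host 7: 20 = 20
Every load is within 100 GB, so 7 hosts suffice.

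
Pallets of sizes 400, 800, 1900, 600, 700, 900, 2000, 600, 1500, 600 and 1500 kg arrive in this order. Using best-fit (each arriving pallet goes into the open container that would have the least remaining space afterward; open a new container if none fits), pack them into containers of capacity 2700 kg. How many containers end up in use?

5

  400 → container 1 (new)  [load 400/2700]
  800 → container 1  [load 1200/2700]
  1900 → container 2 (new)  [load 1900/2700]
  600 → container 2  [load 2500/2700]
  700 → container 1  [load 1900/2700]
  900 → container 3 (new)  [load 900/2700]
  2000 → container 4 (new)  [load 2000/2700]
  600 → container 4  [load 2600/2700]
  1500 → container 3  [load 2400/2700]
  600 → container 1  [load 2500/2700]
  1500 → container 5 (new)  [load 1500/2700]
5 containers opened.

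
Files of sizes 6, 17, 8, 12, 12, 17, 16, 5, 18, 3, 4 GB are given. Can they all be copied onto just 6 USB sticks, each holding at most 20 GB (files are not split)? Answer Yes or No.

No

Total = 118 GB; ⌈118/20⌉ = 6.
The bound of 6 does not rule out 6, but exhaustive search shows no assignment into 6 USB sticks of capacity 20 GB exists — the minimum is 7.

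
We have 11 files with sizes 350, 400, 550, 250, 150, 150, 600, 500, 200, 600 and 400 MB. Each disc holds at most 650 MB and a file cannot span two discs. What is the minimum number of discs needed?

Total = 600 + 600 + 550 + 500 + 400 + 400 + 350 + 250 + 200 + 150 + 150 = 4150 MB.
Lower bound: ⌈4150/650⌉ = 7 discs.
A packing using 7 discs:
  disc 1: 600 = 600
  disc 2: 600 = 600
  disc 3: 550 = 550
  disc 4: 500 + 150 = 650
  disc 5: 400 + 250 = 650
  disc 6: 400 + 200 = 600
  disc 7: 350 + 150 = 500
This matches the lower bound, so 7 is optimal.

7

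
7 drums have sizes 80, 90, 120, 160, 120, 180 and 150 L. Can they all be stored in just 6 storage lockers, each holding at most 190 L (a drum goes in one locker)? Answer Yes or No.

A valid assignment using 6 storage lockers:
  locker 1: 180 = 180
  locker 2: 160 = 160
  locker 3: 150 = 150
  locker 4: 120 = 120
  locker 5: 120 = 120
  locker 6: 90 + 80 = 170
Every load is within 190 L, so 6 storage lockers suffice.

Yes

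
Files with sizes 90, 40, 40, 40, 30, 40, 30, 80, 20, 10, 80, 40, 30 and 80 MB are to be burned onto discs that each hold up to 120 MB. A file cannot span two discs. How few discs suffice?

6

Total = 90 + 80 + 80 + 80 + 40 + 40 + 40 + 40 + 40 + 30 + 30 + 30 + 20 + 10 = 650 MB.
Lower bound: ⌈650/120⌉ = 6 discs.
A packing using 6 discs:
  disc 1: 90 + 30 = 120
  disc 2: 80 + 40 = 120
  disc 3: 80 + 40 = 120
  disc 4: 80 + 40 = 120
  disc 5: 40 + 40 + 30 + 10 = 120
  disc 6: 30 + 20 = 50
This matches the lower bound, so 6 is optimal.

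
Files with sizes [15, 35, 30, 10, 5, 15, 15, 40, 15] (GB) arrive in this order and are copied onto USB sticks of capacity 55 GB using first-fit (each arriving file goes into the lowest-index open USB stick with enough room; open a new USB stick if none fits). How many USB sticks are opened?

  15 → USB stick 1 (new)  [load 15/55]
  35 → USB stick 1  [load 50/55]
  30 → USB stick 2 (new)  [load 30/55]
  10 → USB stick 2  [load 40/55]
  5 → USB stick 1  [load 55/55]
  15 → USB stick 2  [load 55/55]
  15 → USB stick 3 (new)  [load 15/55]
  40 → USB stick 3  [load 55/55]
  15 → USB stick 4 (new)  [load 15/55]
4 USB sticks opened.

4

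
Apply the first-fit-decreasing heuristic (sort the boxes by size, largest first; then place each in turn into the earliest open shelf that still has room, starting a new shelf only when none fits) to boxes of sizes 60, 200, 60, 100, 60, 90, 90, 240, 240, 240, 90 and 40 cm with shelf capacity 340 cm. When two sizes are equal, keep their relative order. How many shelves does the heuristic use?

Sorted descending: 240, 240, 240, 200, 100, 90, 90, 90, 60, 60, 60, 40.
  240 → shelf 1 (new)  [load 240/340]
  240 → shelf 2 (new)  [load 240/340]
  240 → shelf 3 (new)  [load 240/340]
  200 → shelf 4 (new)  [load 200/340]
  100 → shelf 1  [load 340/340]
  90 → shelf 2  [load 330/340]
  90 → shelf 3  [load 330/340]
  90 → shelf 4  [load 290/340]
  60 → shelf 5 (new)  [load 60/340]
  60 → shelf 5  [load 120/340]
  60 → shelf 5  [load 180/340]
  40 → shelf 4  [load 330/340]
5 shelves opened.

5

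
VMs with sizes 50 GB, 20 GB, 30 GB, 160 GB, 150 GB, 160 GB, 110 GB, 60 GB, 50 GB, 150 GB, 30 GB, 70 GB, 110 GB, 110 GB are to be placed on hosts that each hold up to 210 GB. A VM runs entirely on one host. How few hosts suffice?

7

Total = 160 + 160 + 150 + 150 + 110 + 110 + 110 + 70 + 60 + 50 + 50 + 30 + 30 + 20 = 1260 GB.
Lower bound: ⌈1260/210⌉ = 6 hosts.
Also, 7 VMs each exceed 105 GB, and no two of those can share a host, so at least 7 hosts are needed.
A packing using 7 hosts:
  host 1: 160 + 50 = 210
  host 2: 160 + 50 = 210
  host 3: 150 + 60 = 210
  host 4: 150 + 30 + 30 = 210
  host 5: 110 + 70 + 20 = 200
  host 6: 110 = 110
  host 7: 110 = 110
This matches the lower bound, so 7 is optimal.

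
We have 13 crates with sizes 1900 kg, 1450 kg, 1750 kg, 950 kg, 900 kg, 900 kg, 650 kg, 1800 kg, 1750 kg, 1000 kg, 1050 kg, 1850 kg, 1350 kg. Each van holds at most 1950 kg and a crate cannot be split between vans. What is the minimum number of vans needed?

10

Total = 1900 + 1850 + 1800 + 1750 + 1750 + 1450 + 1350 + 1050 + 1000 + 950 + 900 + 900 + 650 = 17300 kg.
Lower bound: ⌈17300/1950⌉ = 9 vans.
A packing using 10 vans:
  van 1: 1900 = 1900
  van 2: 1850 = 1850
  van 3: 1800 = 1800
  van 4: 1750 = 1750
  van 5: 1750 = 1750
  van 6: 1450 = 1450
  van 7: 1350 = 1350
  van 8: 1050 + 900 = 1950
  van 9: 1000 + 950 = 1950
  van 10: 900 + 650 = 1550
No arrangement into 9 vans stays within capacity, so 10 is optimal.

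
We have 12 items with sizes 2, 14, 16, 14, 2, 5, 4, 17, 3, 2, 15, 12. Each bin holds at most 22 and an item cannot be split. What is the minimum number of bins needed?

Total = 17 + 16 + 15 + 14 + 14 + 12 + 5 + 4 + 3 + 2 + 2 + 2 = 106.
Lower bound: ⌈106/22⌉ = 5 bins.
Also, 6 items each exceed 11, and no two of those can share a bin, so at least 6 bins are needed.
A packing using 6 bins:
  bin 1: 17 + 5 = 22
  bin 2: 16 + 4 + 2 = 22
  bin 3: 15 + 3 + 2 + 2 = 22
  bin 4: 14 = 14
  bin 5: 14 = 14
  bin 6: 12 = 12
This matches the lower bound, so 6 is optimal.

6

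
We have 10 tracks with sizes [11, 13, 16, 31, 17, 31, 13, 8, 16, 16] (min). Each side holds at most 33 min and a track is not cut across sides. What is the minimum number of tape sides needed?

Total = 31 + 31 + 17 + 16 + 16 + 16 + 13 + 13 + 11 + 8 = 172 min.
Lower bound: ⌈172/33⌉ = 6 tape sides.
A packing using 6 tape sides:
  side 1: 31 = 31
  side 2: 31 = 31
  side 3: 17 + 16 = 33
  side 4: 16 + 16 = 32
  side 5: 13 + 13 = 26
  side 6: 11 + 8 = 19
This matches the lower bound, so 6 is optimal.

6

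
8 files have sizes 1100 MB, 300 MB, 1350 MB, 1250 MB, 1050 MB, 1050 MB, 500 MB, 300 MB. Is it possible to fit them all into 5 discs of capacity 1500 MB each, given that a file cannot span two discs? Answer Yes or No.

Total = 6900 MB; ⌈6900/1500⌉ = 5.
The bound of 5 does not rule out 5, but exhaustive search shows no assignment into 5 discs of capacity 1500 MB exists — the minimum is 6.

No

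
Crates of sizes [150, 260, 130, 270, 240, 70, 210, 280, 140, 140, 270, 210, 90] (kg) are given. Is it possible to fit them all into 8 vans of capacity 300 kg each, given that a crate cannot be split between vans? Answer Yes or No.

No

Total = 2460 kg; ⌈2460/300⌉ = 9.
At least 9 vans are required, but only 8 are allowed.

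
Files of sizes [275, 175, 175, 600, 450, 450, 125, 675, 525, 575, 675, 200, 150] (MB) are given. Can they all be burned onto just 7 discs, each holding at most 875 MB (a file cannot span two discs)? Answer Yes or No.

Yes

A valid assignment using 7 discs:
  disc 1: 675 + 200 = 875
  disc 2: 675 + 175 = 850
  disc 3: 600 + 275 = 875
  disc 4: 575 + 175 + 125 = 875
  disc 5: 525 + 150 = 675
  disc 6: 450 = 450
  disc 7: 450 = 450
Every load is within 875 MB, so 7 discs suffice.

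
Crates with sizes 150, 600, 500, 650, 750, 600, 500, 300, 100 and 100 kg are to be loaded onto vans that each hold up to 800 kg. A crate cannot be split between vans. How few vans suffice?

Total = 750 + 650 + 600 + 600 + 500 + 500 + 300 + 150 + 100 + 100 = 4250 kg.
Lower bound: ⌈4250/800⌉ = 6 vans.
A packing using 6 vans:
  van 1: 750 = 750
  van 2: 650 + 150 = 800
  van 3: 600 + 100 + 100 = 800
  van 4: 600 = 600
  van 5: 500 + 300 = 800
  van 6: 500 = 500
This matches the lower bound, so 6 is optimal.

6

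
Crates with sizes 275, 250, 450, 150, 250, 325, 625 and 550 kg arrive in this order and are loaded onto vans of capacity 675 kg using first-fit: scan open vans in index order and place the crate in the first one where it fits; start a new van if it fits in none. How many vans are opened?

  275 → van 1 (new)  [load 275/675]
  250 → van 1  [load 525/675]
  450 → van 2 (new)  [load 450/675]
  150 → van 1  [load 675/675]
  250 → van 3 (new)  [load 250/675]
  325 → van 3  [load 575/675]
  625 → van 4 (new)  [load 625/675]
  550 → van 5 (new)  [load 550/675]
5 vans opened.

5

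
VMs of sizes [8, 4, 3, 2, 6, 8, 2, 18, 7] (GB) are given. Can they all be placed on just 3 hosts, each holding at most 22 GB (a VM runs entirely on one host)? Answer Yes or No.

A valid assignment using 3 hosts:
  host 1: 18 + 4 = 22
  host 2: 8 + 8 + 6 = 22
  host 3: 7 + 3 + 2 + 2 = 14
Every load is within 22 GB, so 3 hosts suffice.

Yes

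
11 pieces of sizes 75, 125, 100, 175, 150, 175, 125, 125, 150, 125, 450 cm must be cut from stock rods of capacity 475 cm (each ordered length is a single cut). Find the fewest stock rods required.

Total = 450 + 175 + 175 + 150 + 150 + 125 + 125 + 125 + 125 + 100 + 75 = 1775 cm.
Lower bound: ⌈1775/475⌉ = 4 stock rods.
A packing using 4 stock rods:
  stock rod 1: 450 = 450
  stock rod 2: 175 + 175 + 125 = 475
  stock rod 3: 150 + 150 + 125 = 425
  stock rod 4: 125 + 125 + 100 + 75 = 425
This matches the lower bound, so 4 is optimal.

4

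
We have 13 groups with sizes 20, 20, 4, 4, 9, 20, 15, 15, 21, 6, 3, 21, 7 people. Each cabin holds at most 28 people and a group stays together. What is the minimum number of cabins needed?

Total = 21 + 21 + 20 + 20 + 20 + 15 + 15 + 9 + 7 + 6 + 4 + 4 + 3 = 165 people.
Lower bound: ⌈165/28⌉ = 6 cabins.
Also, 7 groups each exceed 14 people, and no two of those can share a cabin, so at least 7 cabins are needed.
A packing using 7 cabins:
  cabin 1: 21 + 7 = 28
  cabin 2: 21 + 6 = 27
  cabin 3: 20 + 4 + 4 = 28
  cabin 4: 20 + 3 = 23
  cabin 5: 20 = 20
  cabin 6: 15 + 9 = 24
  cabin 7: 15 = 15
This matches the lower bound, so 7 is optimal.

7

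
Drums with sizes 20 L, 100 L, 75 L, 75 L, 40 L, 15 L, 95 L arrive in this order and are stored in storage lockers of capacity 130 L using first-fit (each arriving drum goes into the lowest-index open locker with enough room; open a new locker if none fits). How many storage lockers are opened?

  20 → locker 1 (new)  [load 20/130]
  100 → locker 1  [load 120/130]
  75 → locker 2 (new)  [load 75/130]
  75 → locker 3 (new)  [load 75/130]
  40 → locker 2  [load 115/130]
  15 → locker 2  [load 130/130]
  95 → locker 4 (new)  [load 95/130]
4 storage lockers opened.

4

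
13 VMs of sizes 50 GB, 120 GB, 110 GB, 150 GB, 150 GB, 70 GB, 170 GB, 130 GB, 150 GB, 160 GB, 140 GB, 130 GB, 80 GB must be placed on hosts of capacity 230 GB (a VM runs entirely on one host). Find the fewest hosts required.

9

Total = 170 + 160 + 150 + 150 + 150 + 140 + 130 + 130 + 120 + 110 + 80 + 70 + 50 = 1610 GB.
Lower bound: ⌈1610/230⌉ = 7 hosts.
Also, 9 VMs each exceed 115 GB, and no two of those can share a host, so at least 9 hosts are needed.
A packing using 9 hosts:
  host 1: 170 + 50 = 220
  host 2: 160 + 70 = 230
  host 3: 150 + 80 = 230
  host 4: 150 = 150
  host 5: 150 = 150
  host 6: 140 = 140
  host 7: 130 = 130
  host 8: 130 = 130
  host 9: 120 + 110 = 230
This matches the lower bound, so 9 is optimal.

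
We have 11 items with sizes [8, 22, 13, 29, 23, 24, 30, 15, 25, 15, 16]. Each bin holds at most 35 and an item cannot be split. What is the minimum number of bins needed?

Total = 30 + 29 + 25 + 24 + 23 + 22 + 16 + 15 + 15 + 13 + 8 = 220.
Lower bound: ⌈220/35⌉ = 7 bins.
A packing using 8 bins:
  bin 1: 30 = 30
  bin 2: 29 = 29
  bin 3: 25 + 8 = 33
  bin 4: 24 = 24
  bin 5: 23 = 23
  bin 6: 22 + 13 = 35
  bin 7: 16 + 15 = 31
  bin 8: 15 = 15
No arrangement into 7 bins stays within capacity, so 8 is optimal.

8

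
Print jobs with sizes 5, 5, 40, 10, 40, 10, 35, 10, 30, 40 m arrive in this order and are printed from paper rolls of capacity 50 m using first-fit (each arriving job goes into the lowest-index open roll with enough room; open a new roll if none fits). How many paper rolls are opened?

  5 → roll 1 (new)  [load 5/50]
  5 → roll 1  [load 10/50]
  40 → roll 1  [load 50/50]
  10 → roll 2 (new)  [load 10/50]
  40 → roll 2  [load 50/50]
  10 → roll 3 (new)  [load 10/50]
  35 → roll 3  [load 45/50]
  10 → roll 4 (new)  [load 10/50]
  30 → roll 4  [load 40/50]
  40 → roll 5 (new)  [load 40/50]
5 paper rolls opened.

5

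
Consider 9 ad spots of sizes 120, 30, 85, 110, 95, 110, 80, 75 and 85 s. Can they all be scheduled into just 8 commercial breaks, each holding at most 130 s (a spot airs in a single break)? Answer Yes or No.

Yes

A valid assignment using 8 commercial breaks:
  break 1: 120 = 120
  break 2: 110 = 110
  break 3: 110 = 110
  break 4: 95 + 30 = 125
  break 5: 85 = 85
  break 6: 85 = 85
  break 7: 80 = 80
  break 8: 75 = 75
Every load is within 130 s, so 8 commercial breaks suffice.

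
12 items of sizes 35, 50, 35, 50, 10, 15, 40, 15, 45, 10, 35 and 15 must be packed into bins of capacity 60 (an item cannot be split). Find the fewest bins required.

Total = 50 + 50 + 45 + 40 + 35 + 35 + 35 + 15 + 15 + 15 + 10 + 10 = 355.
Lower bound: ⌈355/60⌉ = 6 bins.
Also, 7 items each exceed 30, and no two of those can share a bin, so at least 7 bins are needed.
A packing using 7 bins:
  bin 1: 50 + 10 = 60
  bin 2: 50 + 10 = 60
  bin 3: 45 + 15 = 60
  bin 4: 40 + 15 = 55
  bin 5: 35 + 15 = 50
  bin 6: 35 = 35
  bin 7: 35 = 35
This matches the lower bound, so 7 is optimal.

7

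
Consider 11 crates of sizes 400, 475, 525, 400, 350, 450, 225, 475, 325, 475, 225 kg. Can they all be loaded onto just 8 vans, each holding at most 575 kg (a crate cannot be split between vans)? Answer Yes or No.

No

Total = 4325 kg; ⌈4325/575⌉ = 8.
9 crates each exceed half the capacity and cannot share a van, forcing at least 9 vans.
At least 9 vans are required, but only 8 are allowed.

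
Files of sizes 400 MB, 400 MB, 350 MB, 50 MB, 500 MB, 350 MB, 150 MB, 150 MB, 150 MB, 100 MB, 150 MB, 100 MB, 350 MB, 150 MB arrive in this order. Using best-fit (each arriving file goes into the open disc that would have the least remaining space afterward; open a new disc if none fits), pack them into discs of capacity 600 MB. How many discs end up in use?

  400 → disc 1 (new)  [load 400/600]
  400 → disc 2 (new)  [load 400/600]
  350 → disc 3 (new)  [load 350/600]
  50 → disc 1  [load 450/600]
  500 → disc 4 (new)  [load 500/600]
  350 → disc 5 (new)  [load 350/600]
  150 → disc 1  [load 600/600]
  150 → disc 2  [load 550/600]
  150 → disc 3  [load 500/600]
  100 → disc 3  [load 600/600]
  150 → disc 5  [load 500/600]
  100 → disc 4  [load 600/600]
  350 → disc 6 (new)  [load 350/600]
  150 → disc 6  [load 500/600]
6 discs opened.

6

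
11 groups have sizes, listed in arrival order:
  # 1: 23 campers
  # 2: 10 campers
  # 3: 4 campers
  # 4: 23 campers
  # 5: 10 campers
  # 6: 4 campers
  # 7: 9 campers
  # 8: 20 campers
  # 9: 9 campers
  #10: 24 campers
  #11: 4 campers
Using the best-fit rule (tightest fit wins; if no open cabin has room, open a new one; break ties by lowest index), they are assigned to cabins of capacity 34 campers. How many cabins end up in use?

  23 → cabin 1 (new)  [load 23/34]
  10 → cabin 1  [load 33/34]
  4 → cabin 2 (new)  [load 4/34]
  23 → cabin 2  [load 27/34]
  10 → cabin 3 (new)  [load 10/34]
  4 → cabin 2  [load 31/34]
  9 → cabin 3  [load 19/34]
  20 → cabin 4 (new)  [load 20/34]
  9 → cabin 4  [load 29/34]
  24 → cabin 5 (new)  [load 24/34]
  4 → cabin 4  [load 33/34]
5 cabins opened.

5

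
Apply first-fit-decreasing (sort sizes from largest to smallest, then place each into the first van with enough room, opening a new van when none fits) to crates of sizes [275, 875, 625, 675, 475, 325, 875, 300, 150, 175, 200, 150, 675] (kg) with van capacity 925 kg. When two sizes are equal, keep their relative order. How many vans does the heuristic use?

7

Sorted descending: 875, 875, 675, 675, 625, 475, 325, 300, 275, 200, 175, 150, 150.
  875 → van 1 (new)  [load 875/925]
  875 → van 2 (new)  [load 875/925]
  675 → van 3 (new)  [load 675/925]
  675 → van 4 (new)  [load 675/925]
  625 → van 5 (new)  [load 625/925]
  475 → van 6 (new)  [load 475/925]
  325 → van 6  [load 800/925]
  300 → van 5  [load 925/925]
  275 → van 7 (new)  [load 275/925]
  200 → van 3  [load 875/925]
  175 → van 4  [load 850/925]
  150 → van 7  [load 425/925]
  150 → van 7  [load 575/925]
7 vans opened.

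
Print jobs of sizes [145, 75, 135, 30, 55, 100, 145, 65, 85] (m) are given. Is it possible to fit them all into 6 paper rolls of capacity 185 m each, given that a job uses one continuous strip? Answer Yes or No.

Yes

A valid assignment using 6 paper rolls:
  roll 1: 145 + 30 = 175
  roll 2: 145 = 145
  roll 3: 135 = 135
  roll 4: 100 + 85 = 185
  roll 5: 75 + 65 = 140
  roll 6: 55 = 55
Every load is within 185 m, so 6 paper rolls suffice.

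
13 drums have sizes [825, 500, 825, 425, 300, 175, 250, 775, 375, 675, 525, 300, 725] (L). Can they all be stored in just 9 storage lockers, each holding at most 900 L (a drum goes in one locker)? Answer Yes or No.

Yes

A valid assignment using 9 storage lockers:
  locker 1: 825 = 825
  locker 2: 825 = 825
  locker 3: 775 = 775
  locker 4: 725 + 175 = 900
  locker 5: 675 = 675
  locker 6: 525 + 375 = 900
  locker 7: 500 + 300 = 800
  locker 8: 425 + 300 = 725
  locker 9: 250 = 250
Every load is within 900 L, so 9 storage lockers suffice.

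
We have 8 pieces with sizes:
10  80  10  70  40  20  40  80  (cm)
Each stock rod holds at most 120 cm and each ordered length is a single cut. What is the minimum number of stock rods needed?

Total = 80 + 80 + 70 + 40 + 40 + 20 + 10 + 10 = 350 cm.
Lower bound: ⌈350/120⌉ = 3 stock rods.
A packing using 3 stock rods:
  stock rod 1: 80 + 40 = 120
  stock rod 2: 80 + 40 = 120
  stock rod 3: 70 + 20 + 10 + 10 = 110
This matches the lower bound, so 3 is optimal.

3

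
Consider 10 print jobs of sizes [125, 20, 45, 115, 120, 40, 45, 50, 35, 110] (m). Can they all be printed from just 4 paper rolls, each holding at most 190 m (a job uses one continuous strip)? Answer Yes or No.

A valid assignment using 4 paper rolls:
  roll 1: 125 + 50 = 175
  roll 2: 120 + 45 + 20 = 185
  roll 3: 115 + 45 = 160
  roll 4: 110 + 40 + 35 = 185
Every load is within 190 m, so 4 paper rolls suffice.

Yes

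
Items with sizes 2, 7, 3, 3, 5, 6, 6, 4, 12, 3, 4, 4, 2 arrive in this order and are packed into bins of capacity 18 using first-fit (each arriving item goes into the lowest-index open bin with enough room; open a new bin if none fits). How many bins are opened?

4

  2 → bin 1 (new)  [load 2/18]
  7 → bin 1  [load 9/18]
  3 → bin 1  [load 12/18]
  3 → bin 1  [load 15/18]
  5 → bin 2 (new)  [load 5/18]
  6 → bin 2  [load 11/18]
  6 → bin 2  [load 17/18]
  4 → bin 3 (new)  [load 4/18]
  12 → bin 3  [load 16/18]
  3 → bin 1  [load 18/18]
  4 → bin 4 (new)  [load 4/18]
  4 → bin 4  [load 8/18]
  2 → bin 3  [load 18/18]
4 bins opened.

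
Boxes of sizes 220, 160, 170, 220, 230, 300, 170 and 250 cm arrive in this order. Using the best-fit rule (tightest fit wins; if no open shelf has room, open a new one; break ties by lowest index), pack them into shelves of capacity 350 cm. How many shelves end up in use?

  220 → shelf 1 (new)  [load 220/350]
  160 → shelf 2 (new)  [load 160/350]
  170 → shelf 2  [load 330/350]
  220 → shelf 3 (new)  [load 220/350]
  230 → shelf 4 (new)  [load 230/350]
  300 → shelf 5 (new)  [load 300/350]
  170 → shelf 6 (new)  [load 170/350]
  250 → shelf 7 (new)  [load 250/350]
7 shelves opened.

7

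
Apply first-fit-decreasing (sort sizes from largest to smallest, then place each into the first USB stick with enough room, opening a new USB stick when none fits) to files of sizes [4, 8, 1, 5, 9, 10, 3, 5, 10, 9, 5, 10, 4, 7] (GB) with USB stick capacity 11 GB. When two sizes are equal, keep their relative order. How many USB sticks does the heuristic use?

9

Sorted descending: 10, 10, 10, 9, 9, 8, 7, 5, 5, 5, 4, 4, 3, 1.
  10 → USB stick 1 (new)  [load 10/11]
  10 → USB stick 2 (new)  [load 10/11]
  10 → USB stick 3 (new)  [load 10/11]
  9 → USB stick 4 (new)  [load 9/11]
  9 → USB stick 5 (new)  [load 9/11]
  8 → USB stick 6 (new)  [load 8/11]
  7 → USB stick 7 (new)  [load 7/11]
  5 → USB stick 8 (new)  [load 5/11]
  5 → USB stick 8  [load 10/11]
  5 → USB stick 9 (new)  [load 5/11]
  4 → USB stick 7  [load 11/11]
  4 → USB stick 9  [load 9/11]
  3 → USB stick 6  [load 11/11]
  1 → USB stick 1  [load 11/11]
9 USB sticks opened.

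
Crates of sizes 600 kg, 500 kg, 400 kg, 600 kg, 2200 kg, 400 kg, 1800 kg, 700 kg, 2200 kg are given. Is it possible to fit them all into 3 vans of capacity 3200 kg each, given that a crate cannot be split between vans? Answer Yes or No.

Yes

A valid assignment using 3 vans:
  van 1: 2200 + 600 + 400 = 3200
  van 2: 2200 + 600 + 400 = 3200
  van 3: 1800 + 700 + 500 = 3000
Every load is within 3200 kg, so 3 vans suffice.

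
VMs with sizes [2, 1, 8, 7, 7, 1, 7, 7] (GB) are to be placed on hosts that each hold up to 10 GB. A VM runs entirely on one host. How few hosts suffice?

5

Total = 8 + 7 + 7 + 7 + 7 + 2 + 1 + 1 = 40 GB.
Lower bound: ⌈40/10⌉ = 4 hosts.
Also, 5 VMs each exceed 5 GB, and no two of those can share a host, so at least 5 hosts are needed.
A packing using 5 hosts:
  host 1: 8 + 2 = 10
  host 2: 7 + 1 + 1 = 9
  host 3: 7 = 7
  host 4: 7 = 7
  host 5: 7 = 7
This matches the lower bound, so 5 is optimal.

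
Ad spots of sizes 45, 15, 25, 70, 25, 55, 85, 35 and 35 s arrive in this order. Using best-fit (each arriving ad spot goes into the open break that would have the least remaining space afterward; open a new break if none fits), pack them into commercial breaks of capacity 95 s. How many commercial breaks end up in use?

  45 → break 1 (new)  [load 45/95]
  15 → break 1  [load 60/95]
  25 → break 1  [load 85/95]
  70 → break 2 (new)  [load 70/95]
  25 → break 2  [load 95/95]
  55 → break 3 (new)  [load 55/95]
  85 → break 4 (new)  [load 85/95]
  35 → break 3  [load 90/95]
  35 → break 5 (new)  [load 35/95]
5 commercial breaks opened.

5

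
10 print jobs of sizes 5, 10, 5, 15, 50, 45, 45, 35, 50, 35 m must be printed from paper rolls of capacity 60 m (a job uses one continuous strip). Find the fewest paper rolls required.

Total = 50 + 50 + 45 + 45 + 35 + 35 + 15 + 10 + 5 + 5 = 295 m.
Lower bound: ⌈295/60⌉ = 5 paper rolls.
Also, 6 print jobs each exceed 30 m, and no two of those can share a roll, so at least 6 paper rolls are needed.
A packing using 6 paper rolls:
  roll 1: 50 + 10 = 60
  roll 2: 50 + 5 + 5 = 60
  roll 3: 45 + 15 = 60
  roll 4: 45 = 45
  roll 5: 35 = 35
  roll 6: 35 = 35
This matches the lower bound, so 6 is optimal.

6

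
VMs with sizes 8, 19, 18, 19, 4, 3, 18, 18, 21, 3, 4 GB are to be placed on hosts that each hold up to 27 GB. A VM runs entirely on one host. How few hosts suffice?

Total = 21 + 19 + 19 + 18 + 18 + 18 + 8 + 4 + 4 + 3 + 3 = 135 GB.
Lower bound: ⌈135/27⌉ = 5 hosts.
Also, 6 VMs each exceed 27/2 GB, and no two of those can share a host, so at least 6 hosts are needed.
A packing using 6 hosts:
  host 1: 21 + 4 = 25
  host 2: 19 + 8 = 27
  host 3: 19 + 4 + 3 = 26
  host 4: 18 + 3 = 21
  host 5: 18 = 18
  host 6: 18 = 18
This matches the lower bound, so 6 is optimal.

6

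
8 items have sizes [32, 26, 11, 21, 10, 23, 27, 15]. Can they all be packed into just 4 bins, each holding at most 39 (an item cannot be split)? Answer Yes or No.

Total = 165; ⌈165/39⌉ = 5.
At least 5 bins are required, but only 4 are allowed.

No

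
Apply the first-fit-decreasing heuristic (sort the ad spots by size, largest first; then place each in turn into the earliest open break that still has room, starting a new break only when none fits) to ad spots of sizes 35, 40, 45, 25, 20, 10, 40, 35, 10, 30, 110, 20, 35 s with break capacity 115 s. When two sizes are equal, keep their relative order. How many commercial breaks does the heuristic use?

5

Sorted descending: 110, 45, 40, 40, 35, 35, 35, 30, 25, 20, 20, 10, 10.
  110 → break 1 (new)  [load 110/115]
  45 → break 2 (new)  [load 45/115]
  40 → break 2  [load 85/115]
  40 → break 3 (new)  [load 40/115]
  35 → break 3  [load 75/115]
  35 → break 3  [load 110/115]
  35 → break 4 (new)  [load 35/115]
  30 → break 2  [load 115/115]
  25 → break 4  [load 60/115]
  20 → break 4  [load 80/115]
  20 → break 4  [load 100/115]
  10 → break 4  [load 110/115]
  10 → break 5 (new)  [load 10/115]
5 commercial breaks opened.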